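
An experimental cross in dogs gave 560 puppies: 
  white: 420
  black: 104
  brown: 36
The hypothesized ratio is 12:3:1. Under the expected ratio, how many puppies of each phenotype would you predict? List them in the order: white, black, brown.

420, 105, 35

Under the 12:3:1 hypothesis (Σ ratio = 16, N = 560):
  white: 560 × 12/16 = 420
  black: 560 × 3/16 = 105
  brown: 560 × 1/16 = 35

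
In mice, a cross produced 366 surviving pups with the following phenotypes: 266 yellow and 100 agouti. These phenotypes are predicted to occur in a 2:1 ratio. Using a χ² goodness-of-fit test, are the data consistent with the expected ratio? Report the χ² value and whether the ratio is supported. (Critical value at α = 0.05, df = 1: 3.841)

5.951; not consistent

The 2:1 ratio has 3 parts, so with N = 366 the expected counts are:
  yellow: 366 × 2/3 = 244
  agouti: 366 × 1/3 = 122
χ² = Σ (O − E)² / E
  yellow: (266 − 244)² / 244 = 1.9836
  agouti: (100 − 122)² / 122 = 3.9672
χ² = 1.9836 + 3.9672 = 5.9508 ≈ 5.951
Degrees of freedom = 2 − 1 = 1; critical value at α = 0.05 is 3.841.
Since 5.951 > 3.841, we reject the null hypothesis — the data do not fit the 2:1 ratio.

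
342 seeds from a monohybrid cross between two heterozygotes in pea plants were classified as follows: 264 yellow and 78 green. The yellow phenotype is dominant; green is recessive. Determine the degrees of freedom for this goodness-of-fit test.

1

For a monohybrid cross between heterozygotes with complete dominance, the expected phenotypic ratio is 3:1.
A goodness-of-fit test with 2 phenotype classes has df = 2 − 1 = 1.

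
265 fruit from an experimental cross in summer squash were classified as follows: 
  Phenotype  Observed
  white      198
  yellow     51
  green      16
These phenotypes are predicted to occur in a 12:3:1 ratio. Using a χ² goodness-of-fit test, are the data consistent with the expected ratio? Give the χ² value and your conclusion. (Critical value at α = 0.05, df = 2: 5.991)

Total ratio parts = 16. Expected numbers out of 265:
  white: 265 × 12/16 = 198.75
  yellow: 265 × 3/16 = 49.6875
  green: 265 × 1/16 = 16.5625
χ² = Σ (O − E)² / E
  white: (198 − 198.75)² / 198.75 = 0.0028
  yellow: (51 − 49.6875)² / 49.6875 = 0.0347
  green: (16 − 16.5625)² / 16.5625 = 0.0191
χ² = 0.0028 + 0.0347 + 0.0191 = 0.0566 ≈ 0.057
Degrees of freedom = 3 − 1 = 2; critical value at α = 0.05 is 5.991.
Since 0.057 < 5.991, we fail to reject the null hypothesis — the data are consistent with the 12:3:1 ratio.

0.057; consistent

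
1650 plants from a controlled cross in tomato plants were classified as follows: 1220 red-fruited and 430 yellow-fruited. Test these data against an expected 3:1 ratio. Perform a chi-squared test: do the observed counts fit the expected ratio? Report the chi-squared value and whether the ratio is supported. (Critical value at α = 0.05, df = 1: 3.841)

Expected counts for N = 1650 under a 3:1 ratio (total parts = 4):
  red-fruited: 1650 × 3/4 = 1237.5
  yellow-fruited: 1650 × 1/4 = 412.5
χ² = Σ (O − E)² / E
  red-fruited: (1220 − 1237.5)² / 1237.5 = 0.2475
  yellow-fruited: (430 − 412.5)² / 412.5 = 0.7424
χ² = 0.2475 + 0.7424 = 0.9899 ≈ 0.990
Degrees of freedom = 2 − 1 = 1; critical value at α = 0.05 is 3.841.
Since 0.990 < 3.841, we fail to reject the null hypothesis — the data are consistent with the 3:1 ratio.

0.990; consistent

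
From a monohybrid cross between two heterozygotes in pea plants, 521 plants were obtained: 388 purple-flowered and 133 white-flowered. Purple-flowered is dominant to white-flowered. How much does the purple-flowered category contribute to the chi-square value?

0.019

For a monohybrid cross between heterozygotes with complete dominance, the expected phenotypic ratio is 3:1.
Total ratio parts = 4. Expected numbers out of 521:
  purple-flowered: 521 × 3/4 = 390.75
  white-flowered: 521 × 1/4 = 130.25
Contribution of purple-flowered: (388 − 390.75)² / 390.75 = 0.0194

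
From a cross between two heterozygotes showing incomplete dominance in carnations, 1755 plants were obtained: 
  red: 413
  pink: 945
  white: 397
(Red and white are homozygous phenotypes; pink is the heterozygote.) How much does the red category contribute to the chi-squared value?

1.511

With incomplete dominance, a heterozygote × heterozygote cross gives a 1:2:1 phenotypic ratio.
Under the 1:2:1 hypothesis (Σ ratio = 4, N = 1755):
  red: 1755 × 1/4 = 438.75
  pink: 1755 × 2/4 = 877.5
  white: 1755 × 1/4 = 438.75
Contribution of red: (413 − 438.75)² / 438.75 = 1.5113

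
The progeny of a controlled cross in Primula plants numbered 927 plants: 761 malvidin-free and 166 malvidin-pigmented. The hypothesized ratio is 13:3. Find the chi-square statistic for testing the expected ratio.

Total ratio parts = 16. Expected numbers out of 927:
  malvidin-free: 927 × 13/16 = 753.1875
  malvidin-pigmented: 927 × 3/16 = 173.8125
χ² = Σ (O − E)² / E
  malvidin-free: (761 − 753.1875)² / 753.1875 = 0.0810
  malvidin-pigmented: (166 − 173.8125)² / 173.8125 = 0.3512
χ² = 0.0810 + 0.3512 = 0.4322 ≈ 0.432

0.432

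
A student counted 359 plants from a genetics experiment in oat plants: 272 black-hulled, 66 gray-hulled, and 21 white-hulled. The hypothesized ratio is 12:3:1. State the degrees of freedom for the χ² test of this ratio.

2

A goodness-of-fit test with 3 phenotype classes has df = 3 − 1 = 2.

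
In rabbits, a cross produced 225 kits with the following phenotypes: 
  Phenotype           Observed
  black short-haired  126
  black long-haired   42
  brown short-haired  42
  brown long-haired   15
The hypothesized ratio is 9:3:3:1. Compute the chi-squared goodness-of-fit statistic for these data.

The 9:3:3:1 ratio has 16 parts, so with N = 225 the expected counts are:
  black short-haired: 225 × 9/16 = 126.5625
  black long-haired: 225 × 3/16 = 42.1875
  brown short-haired: 225 × 3/16 = 42.1875
  brown long-haired: 225 × 1/16 = 14.0625
χ² = Σ (O − E)² / E
  black short-haired: (126 − 126.5625)² / 126.5625 = 0.0025
  black long-haired: (42 − 42.1875)² / 42.1875 = 0.0008
  brown short-haired: (42 − 42.1875)² / 42.1875 = 0.0008
  brown long-haired: (15 − 14.0625)² / 14.0625 = 0.0625
χ² = 0.0025 + 0.0008 + 0.0008 + 0.0625 = 0.0666 ≈ 0.067

0.067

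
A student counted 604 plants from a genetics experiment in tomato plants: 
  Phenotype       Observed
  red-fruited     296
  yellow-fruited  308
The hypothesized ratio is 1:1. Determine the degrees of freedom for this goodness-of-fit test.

1

A goodness-of-fit test with 2 phenotype classes has df = 2 − 1 = 1.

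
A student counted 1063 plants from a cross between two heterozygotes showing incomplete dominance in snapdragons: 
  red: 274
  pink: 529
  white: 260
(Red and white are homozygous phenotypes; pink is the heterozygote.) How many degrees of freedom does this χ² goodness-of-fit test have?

With incomplete dominance, a heterozygote × heterozygote cross gives a 1:2:1 phenotypic ratio.
A goodness-of-fit test with 3 phenotype classes has df = 3 − 1 = 2.

2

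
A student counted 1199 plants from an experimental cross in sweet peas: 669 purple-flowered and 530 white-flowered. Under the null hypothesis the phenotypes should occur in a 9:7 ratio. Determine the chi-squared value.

0.100

Expected counts for N = 1199 under a 9:7 ratio (total parts = 16):
  purple-flowered: 1199 × 9/16 = 674.4375
  white-flowered: 1199 × 7/16 = 524.5625
χ² = Σ (O − E)² / E
  purple-flowered: (669 − 674.4375)² / 674.4375 = 0.0438
  white-flowered: (530 − 524.5625)² / 524.5625 = 0.0564
χ² = 0.0438 + 0.0564 = 0.1002 ≈ 0.100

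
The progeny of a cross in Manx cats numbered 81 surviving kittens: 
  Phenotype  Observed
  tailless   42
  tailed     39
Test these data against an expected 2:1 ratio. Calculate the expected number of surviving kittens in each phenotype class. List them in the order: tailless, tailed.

The 2:1 ratio has 3 parts, so with N = 81 the expected counts are:
  tailless: 81 × 2/3 = 54
  tailed: 81 × 1/3 = 27

54, 27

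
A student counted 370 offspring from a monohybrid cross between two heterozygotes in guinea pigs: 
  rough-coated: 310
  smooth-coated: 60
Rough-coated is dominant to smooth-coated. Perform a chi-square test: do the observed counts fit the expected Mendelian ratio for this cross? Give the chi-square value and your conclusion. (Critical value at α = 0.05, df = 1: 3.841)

15.225; not consistent

For a monohybrid cross between heterozygotes with complete dominance, the expected phenotypic ratio is 3:1.
Expected counts for N = 370 under a 3:1 ratio (total parts = 4):
  rough-coated: 370 × 3/4 = 277.5
  smooth-coated: 370 × 1/4 = 92.5
χ² = Σ (O − E)² / E
  rough-coated: (310 − 277.5)² / 277.5 = 3.8063
  smooth-coated: (60 − 92.5)² / 92.5 = 11.4189
χ² = 3.8063 + 11.4189 = 15.2252 ≈ 15.225
Degrees of freedom = 2 − 1 = 1; critical value at α = 0.05 is 3.841.
Since 15.225 > 3.841, we reject the null hypothesis — the data do not fit the 3:1 ratio.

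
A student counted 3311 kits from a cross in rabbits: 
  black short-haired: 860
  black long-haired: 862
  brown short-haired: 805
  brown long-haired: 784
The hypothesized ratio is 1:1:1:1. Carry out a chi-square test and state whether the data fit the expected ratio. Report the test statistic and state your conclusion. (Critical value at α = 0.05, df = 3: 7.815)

5.611; consistent

The 1:1:1:1 ratio has 4 parts, so with N = 3311 the expected counts are:
  black short-haired: 3311 × 1/4 = 827.75
  black long-haired: 3311 × 1/4 = 827.75
  brown short-haired: 3311 × 1/4 = 827.75
  brown long-haired: 3311 × 1/4 = 827.75
χ² = Σ (O − E)² / E
  black short-haired: (860 − 827.75)² / 827.75 = 1.2565
  black long-haired: (862 − 827.75)² / 827.75 = 1.4172
  brown short-haired: (805 − 827.75)² / 827.75 = 0.6253
  brown long-haired: (784 − 827.75)² / 827.75 = 2.3124
χ² = 1.2565 + 1.4172 + 0.6253 + 2.3124 = 5.6114 ≈ 5.611
Degrees of freedom = 4 − 1 = 3; critical value at α = 0.05 is 7.815.
Since 5.611 < 7.815, we fail to reject the null hypothesis — the data are consistent with the 1:1:1:1 ratio.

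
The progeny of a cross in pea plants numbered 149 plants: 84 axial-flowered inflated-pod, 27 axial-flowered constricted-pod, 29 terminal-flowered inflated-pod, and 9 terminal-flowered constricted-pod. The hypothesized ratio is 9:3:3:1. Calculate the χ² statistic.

Under the 9:3:3:1 hypothesis (Σ ratio = 16, N = 149):
  axial-flowered inflated-pod: 149 × 9/16 = 83.8125
  axial-flowered constricted-pod: 149 × 3/16 = 27.9375
  terminal-flowered inflated-pod: 149 × 3/16 = 27.9375
  terminal-flowered constricted-pod: 149 × 1/16 = 9.3125
χ² = Σ (O − E)² / E
  axial-flowered inflated-pod: (84 − 83.8125)² / 83.8125 = 0.0004
  axial-flowered constricted-pod: (27 − 27.9375)² / 27.9375 = 0.0315
  terminal-flowered inflated-pod: (29 − 27.9375)² / 27.9375 = 0.0404
  terminal-flowered constricted-pod: (9 − 9.3125)² / 9.3125 = 0.0105
χ² = 0.0004 + 0.0315 + 0.0404 + 0.0105 = 0.0828 ≈ 0.083

0.083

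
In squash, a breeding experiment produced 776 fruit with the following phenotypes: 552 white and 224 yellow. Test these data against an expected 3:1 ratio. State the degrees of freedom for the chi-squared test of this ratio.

A goodness-of-fit test with 2 phenotype classes has df = 2 − 1 = 1.

1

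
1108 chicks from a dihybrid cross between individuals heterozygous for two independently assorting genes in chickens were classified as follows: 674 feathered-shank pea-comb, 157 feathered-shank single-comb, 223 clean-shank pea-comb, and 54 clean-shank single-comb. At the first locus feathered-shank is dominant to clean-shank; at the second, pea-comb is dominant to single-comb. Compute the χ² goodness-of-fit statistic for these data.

21.008

A dihybrid F₂ with independent assortment and complete dominance at both loci gives a 9:3:3:1 phenotypic ratio.
Expected counts for N = 1108 under a 9:3:3:1 ratio (total parts = 16):
  feathered-shank pea-comb: 1108 × 9/16 = 623.25
  feathered-shank single-comb: 1108 × 3/16 = 207.75
  clean-shank pea-comb: 1108 × 3/16 = 207.75
  clean-shank single-comb: 1108 × 1/16 = 69.25
χ² = Σ (O − E)² / E
  feathered-shank pea-comb: (674 − 623.25)² / 623.25 = 4.1325
  feathered-shank single-comb: (157 − 207.75)² / 207.75 = 12.3974
  clean-shank pea-comb: (223 − 207.75)² / 207.75 = 1.1194
  clean-shank single-comb: (54 − 69.25)² / 69.25 = 3.3583
χ² = 4.1325 + 12.3974 + 1.1194 + 3.3583 = 21.0076 ≈ 21.008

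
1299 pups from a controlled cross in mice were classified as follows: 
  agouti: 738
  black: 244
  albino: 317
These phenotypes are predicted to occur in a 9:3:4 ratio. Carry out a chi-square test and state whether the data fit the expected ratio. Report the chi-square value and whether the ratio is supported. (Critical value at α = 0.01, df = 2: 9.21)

Expected counts for N = 1299 under a 9:3:4 ratio (total parts = 16):
  agouti: 1299 × 9/16 = 730.6875
  black: 1299 × 3/16 = 243.5625
  albino: 1299 × 4/16 = 324.75
χ² = Σ (O − E)² / E
  agouti: (738 − 730.6875)² / 730.6875 = 0.0732
  black: (244 − 243.5625)² / 243.5625 = 0.0008
  albino: (317 − 324.75)² / 324.75 = 0.1849
χ² = 0.0732 + 0.0008 + 0.1849 = 0.2589 ≈ 0.259
Degrees of freedom = 3 − 1 = 2; critical value at α = 0.01 is 9.21.
Since 0.259 < 9.21, we fail to reject the null hypothesis — the data are consistent with the 9:3:4 ratio.

0.259; consistent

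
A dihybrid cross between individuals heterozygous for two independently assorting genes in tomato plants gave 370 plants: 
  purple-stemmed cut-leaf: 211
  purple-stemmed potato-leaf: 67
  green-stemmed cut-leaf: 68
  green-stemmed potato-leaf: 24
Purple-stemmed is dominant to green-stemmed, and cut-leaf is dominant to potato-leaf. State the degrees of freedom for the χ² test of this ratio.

3

A dihybrid F₂ with independent assortment and complete dominance at both loci gives a 9:3:3:1 phenotypic ratio.
A goodness-of-fit test with 4 phenotype classes has df = 4 − 1 = 3.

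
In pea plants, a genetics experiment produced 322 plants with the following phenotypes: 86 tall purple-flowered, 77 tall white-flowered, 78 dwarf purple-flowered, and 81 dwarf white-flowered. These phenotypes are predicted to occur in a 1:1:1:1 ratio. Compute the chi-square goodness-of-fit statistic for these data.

Total ratio parts = 4. Expected numbers out of 322:
  tall purple-flowered: 322 × 1/4 = 80.5
  tall white-flowered: 322 × 1/4 = 80.5
  dwarf purple-flowered: 322 × 1/4 = 80.5
  dwarf white-flowered: 322 × 1/4 = 80.5
χ² = Σ (O − E)² / E
  tall purple-flowered: (86 − 80.5)² / 80.5 = 0.3758
  tall white-flowered: (77 − 80.5)² / 80.5 = 0.1522
  dwarf purple-flowered: (78 − 80.5)² / 80.5 = 0.0776
  dwarf white-flowered: (81 − 80.5)² / 80.5 = 0.0031
χ² = 0.3758 + 0.1522 + 0.0776 + 0.0031 = 0.6087 ≈ 0.609

0.609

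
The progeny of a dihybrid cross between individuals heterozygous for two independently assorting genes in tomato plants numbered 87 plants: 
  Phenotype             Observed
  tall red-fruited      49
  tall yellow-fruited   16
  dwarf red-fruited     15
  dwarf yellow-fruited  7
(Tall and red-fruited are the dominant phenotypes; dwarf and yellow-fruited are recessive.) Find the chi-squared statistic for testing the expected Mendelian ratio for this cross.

0.561

A dihybrid F₂ with independent assortment and complete dominance at both loci gives a 9:3:3:1 phenotypic ratio.
Under the 9:3:3:1 hypothesis (Σ ratio = 16, N = 87):
  tall red-fruited: 87 × 9/16 = 48.9375
  tall yellow-fruited: 87 × 3/16 = 16.3125
  dwarf red-fruited: 87 × 3/16 = 16.3125
  dwarf yellow-fruited: 87 × 1/16 = 5.4375
χ² = Σ (O − E)² / E
  tall red-fruited: (49 − 48.9375)² / 48.9375 = 0.0001
  tall yellow-fruited: (16 − 16.3125)² / 16.3125 = 0.0060
  dwarf red-fruited: (15 − 16.3125)² / 16.3125 = 0.1056
  dwarf yellow-fruited: (7 − 5.4375)² / 5.4375 = 0.4490
χ² = 0.0001 + 0.0060 + 0.1056 + 0.4490 = 0.5607 ≈ 0.561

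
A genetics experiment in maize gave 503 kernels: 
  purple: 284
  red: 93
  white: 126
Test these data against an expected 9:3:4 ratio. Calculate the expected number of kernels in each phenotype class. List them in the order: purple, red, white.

282.9375, 94.3125, 125.75

Expected counts for N = 503 under a 9:3:4 ratio (total parts = 16):
  purple: 503 × 9/16 = 282.9375
  red: 503 × 3/16 = 94.3125
  white: 503 × 4/16 = 125.75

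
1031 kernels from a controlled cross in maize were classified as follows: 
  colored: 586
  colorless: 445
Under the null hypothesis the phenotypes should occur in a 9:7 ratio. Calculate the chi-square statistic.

0.145

The 9:7 ratio has 16 parts, so with N = 1031 the expected counts are:
  colored: 1031 × 9/16 = 579.9375
  colorless: 1031 × 7/16 = 451.0625
χ² = Σ (O − E)² / E
  colored: (586 − 579.9375)² / 579.9375 = 0.0634
  colorless: (445 − 451.0625)² / 451.0625 = 0.0815
χ² = 0.0634 + 0.0815 = 0.1449 ≈ 0.145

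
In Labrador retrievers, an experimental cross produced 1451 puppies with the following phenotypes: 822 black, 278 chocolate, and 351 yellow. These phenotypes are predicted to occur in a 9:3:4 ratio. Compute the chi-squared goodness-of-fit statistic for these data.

0.552

Expected counts for N = 1451 under a 9:3:4 ratio (total parts = 16):
  black: 1451 × 9/16 = 816.1875
  chocolate: 1451 × 3/16 = 272.0625
  yellow: 1451 × 4/16 = 362.75
χ² = Σ (O − E)² / E
  black: (822 − 816.1875)² / 816.1875 = 0.0414
  chocolate: (278 − 272.0625)² / 272.0625 = 0.1296
  yellow: (351 − 362.75)² / 362.75 = 0.3806
χ² = 0.0414 + 0.1296 + 0.3806 = 0.5516 ≈ 0.552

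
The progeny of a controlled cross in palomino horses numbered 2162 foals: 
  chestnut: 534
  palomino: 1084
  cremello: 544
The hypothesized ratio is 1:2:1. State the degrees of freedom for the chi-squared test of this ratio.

2

A goodness-of-fit test with 3 phenotype classes has df = 3 − 1 = 2.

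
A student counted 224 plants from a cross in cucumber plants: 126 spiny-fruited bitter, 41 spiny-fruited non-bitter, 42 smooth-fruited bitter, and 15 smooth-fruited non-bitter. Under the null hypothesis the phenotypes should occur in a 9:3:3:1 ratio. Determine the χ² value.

Expected counts for N = 224 under a 9:3:3:1 ratio (total parts = 16):
  spiny-fruited bitter: 224 × 9/16 = 126
  spiny-fruited non-bitter: 224 × 3/16 = 42
  smooth-fruited bitter: 224 × 3/16 = 42
  smooth-fruited non-bitter: 224 × 1/16 = 14
χ² = Σ (O − E)² / E
  spiny-fruited bitter: (126 − 126)² / 126 = 0.0000
  spiny-fruited non-bitter: (41 − 42)² / 42 = 0.0238
  smooth-fruited bitter: (42 − 42)² / 42 = 0.0000
  smooth-fruited non-bitter: (15 − 14)² / 14 = 0.0714
χ² = 0.0000 + 0.0238 + 0.0000 + 0.0714 = 0.0952 ≈ 0.095

0.095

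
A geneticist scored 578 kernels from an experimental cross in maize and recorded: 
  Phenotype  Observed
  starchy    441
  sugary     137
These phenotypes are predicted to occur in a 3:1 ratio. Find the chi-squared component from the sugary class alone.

The 3:1 ratio has 4 parts, so with N = 578 the expected counts are:
  starchy: 578 × 3/4 = 433.5
  sugary: 578 × 1/4 = 144.5
Contribution of sugary: (137 − 144.5)² / 144.5 = 0.3893

0.389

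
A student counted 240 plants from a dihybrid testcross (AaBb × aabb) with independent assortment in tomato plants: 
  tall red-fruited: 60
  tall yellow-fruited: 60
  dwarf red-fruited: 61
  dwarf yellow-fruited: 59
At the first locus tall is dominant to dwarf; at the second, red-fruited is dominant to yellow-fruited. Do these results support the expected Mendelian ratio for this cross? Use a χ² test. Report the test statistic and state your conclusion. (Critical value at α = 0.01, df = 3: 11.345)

0.033; consistent

A dihybrid testcross with independent assortment gives a 1:1:1:1 ratio.
The 1:1:1:1 ratio has 4 parts, so with N = 240 the expected counts are:
  tall red-fruited: 240 × 1/4 = 60
  tall yellow-fruited: 240 × 1/4 = 60
  dwarf red-fruited: 240 × 1/4 = 60
  dwarf yellow-fruited: 240 × 1/4 = 60
χ² = Σ (O − E)² / E
  tall red-fruited: (60 − 60)² / 60 = 0.0000
  tall yellow-fruited: (60 − 60)² / 60 = 0.0000
  dwarf red-fruited: (61 − 60)² / 60 = 0.0167
  dwarf yellow-fruited: (59 − 60)² / 60 = 0.0167
χ² = 0.0000 + 0.0000 + 0.0167 + 0.0167 = 0.0334 ≈ 0.033
Degrees of freedom = 4 − 1 = 3; critical value at α = 0.01 is 11.345.
Since 0.033 < 11.345, we fail to reject the null hypothesis — the data are consistent with the 1:1:1:1 ratio.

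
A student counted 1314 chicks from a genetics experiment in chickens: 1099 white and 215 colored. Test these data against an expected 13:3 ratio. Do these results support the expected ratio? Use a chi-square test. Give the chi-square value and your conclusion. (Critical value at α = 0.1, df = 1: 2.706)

4.918; not consistent

Expected counts for N = 1314 under a 13:3 ratio (total parts = 16):
  white: 1314 × 13/16 = 1067.625
  colored: 1314 × 3/16 = 246.375
χ² = Σ (O − E)² / E
  white: (1099 − 1067.625)² / 1067.625 = 0.9220
  colored: (215 − 246.375)² / 246.375 = 3.9955
χ² = 0.9220 + 3.9955 = 4.9175 ≈ 4.918
Degrees of freedom = 2 − 1 = 1; critical value at α = 0.1 is 2.706.
Since 4.918 > 2.706, we reject the null hypothesis — the data do not fit the 13:3 ratio.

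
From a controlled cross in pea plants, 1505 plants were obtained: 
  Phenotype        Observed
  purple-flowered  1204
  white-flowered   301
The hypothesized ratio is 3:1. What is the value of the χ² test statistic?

Total ratio parts = 4. Expected numbers out of 1505:
  purple-flowered: 1505 × 3/4 = 1128.75
  white-flowered: 1505 × 1/4 = 376.25
χ² = Σ (O − E)² / E
  purple-flowered: (1204 − 1128.75)² / 1128.75 = 5.0167
  white-flowered: (301 − 376.25)² / 376.25 = 15.0500
χ² = 5.0167 + 15.0500 = 20.0667 ≈ 20.067

20.067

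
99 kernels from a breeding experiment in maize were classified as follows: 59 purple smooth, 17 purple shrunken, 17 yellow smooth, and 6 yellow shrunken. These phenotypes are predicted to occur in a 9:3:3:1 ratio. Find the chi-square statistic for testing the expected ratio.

Expected counts for N = 99 under a 9:3:3:1 ratio (total parts = 16):
  purple smooth: 99 × 9/16 = 55.6875
  purple shrunken: 99 × 3/16 = 18.5625
  yellow smooth: 99 × 3/16 = 18.5625
  yellow shrunken: 99 × 1/16 = 6.1875
χ² = Σ (O − E)² / E
  purple smooth: (59 − 55.6875)² / 55.6875 = 0.1970
  purple shrunken: (17 − 18.5625)² / 18.5625 = 0.1315
  yellow smooth: (17 − 18.5625)² / 18.5625 = 0.1315
  yellow shrunken: (6 − 6.1875)² / 6.1875 = 0.0057
χ² = 0.1970 + 0.1315 + 0.1315 + 0.0057 = 0.4657 ≈ 0.466

0.466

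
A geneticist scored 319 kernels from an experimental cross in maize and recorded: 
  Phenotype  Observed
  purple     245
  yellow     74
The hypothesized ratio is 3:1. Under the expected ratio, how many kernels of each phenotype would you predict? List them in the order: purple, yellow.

Total ratio parts = 4. Expected numbers out of 319:
  purple: 319 × 3/4 = 239.25
  yellow: 319 × 1/4 = 79.75

239.25, 79.75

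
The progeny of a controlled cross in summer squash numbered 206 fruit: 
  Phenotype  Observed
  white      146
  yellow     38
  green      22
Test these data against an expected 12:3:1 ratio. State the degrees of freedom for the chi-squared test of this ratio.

2

A goodness-of-fit test with 3 phenotype classes has df = 3 − 1 = 2.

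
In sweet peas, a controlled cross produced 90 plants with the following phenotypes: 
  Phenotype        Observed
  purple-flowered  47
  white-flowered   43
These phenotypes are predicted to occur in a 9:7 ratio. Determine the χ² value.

0.593

Total ratio parts = 16. Expected numbers out of 90:
  purple-flowered: 90 × 9/16 = 50.625
  white-flowered: 90 × 7/16 = 39.375
χ² = Σ (O − E)² / E
  purple-flowered: (47 − 50.625)² / 50.625 = 0.2596
  white-flowered: (43 − 39.375)² / 39.375 = 0.3337
χ² = 0.2596 + 0.3337 = 0.5933 ≈ 0.593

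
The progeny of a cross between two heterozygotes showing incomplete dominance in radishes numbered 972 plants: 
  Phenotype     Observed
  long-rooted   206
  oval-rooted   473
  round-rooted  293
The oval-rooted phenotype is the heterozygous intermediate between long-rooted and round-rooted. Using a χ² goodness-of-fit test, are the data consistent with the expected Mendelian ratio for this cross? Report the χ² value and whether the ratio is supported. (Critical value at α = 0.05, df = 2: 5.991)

16.270; not consistent

With incomplete dominance, a heterozygote × heterozygote cross gives a 1:2:1 phenotypic ratio.
Total ratio parts = 4. Expected numbers out of 972:
  long-rooted: 972 × 1/4 = 243
  oval-rooted: 972 × 2/4 = 486
  round-rooted: 972 × 1/4 = 243
χ² = Σ (O − E)² / E
  long-rooted: (206 − 243)² / 243 = 5.6337
  oval-rooted: (473 − 486)² / 486 = 0.3477
  round-rooted: (293 − 243)² / 243 = 10.2881
χ² = 5.6337 + 0.3477 + 10.2881 = 16.2695 ≈ 16.270
Degrees of freedom = 3 − 1 = 2; critical value at α = 0.05 is 5.991.
Since 16.270 > 5.991, we reject the null hypothesis — the data do not fit the 1:2:1 ratio.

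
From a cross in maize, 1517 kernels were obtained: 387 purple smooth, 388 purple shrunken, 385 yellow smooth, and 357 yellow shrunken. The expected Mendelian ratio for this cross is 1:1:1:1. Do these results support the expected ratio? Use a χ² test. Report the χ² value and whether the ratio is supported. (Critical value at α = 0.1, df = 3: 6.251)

Expected counts for N = 1517 under a 1:1:1:1 ratio (total parts = 4):
  purple smooth: 1517 × 1/4 = 379.25
  purple shrunken: 1517 × 1/4 = 379.25
  yellow smooth: 1517 × 1/4 = 379.25
  yellow shrunken: 1517 × 1/4 = 379.25
χ² = Σ (O − E)² / E
  purple smooth: (387 − 379.25)² / 379.25 = 0.1584
  purple shrunken: (388 − 379.25)² / 379.25 = 0.2019
  yellow smooth: (385 − 379.25)² / 379.25 = 0.0872
  yellow shrunken: (357 − 379.25)² / 379.25 = 1.3054
χ² = 0.1584 + 0.2019 + 0.0872 + 1.3054 = 1.7529 ≈ 1.753
Degrees of freedom = 4 − 1 = 3; critical value at α = 0.1 is 6.251.
Since 1.753 < 6.251, we fail to reject the null hypothesis — the data are consistent with the 1:1:1:1 ratio.

1.753; consistent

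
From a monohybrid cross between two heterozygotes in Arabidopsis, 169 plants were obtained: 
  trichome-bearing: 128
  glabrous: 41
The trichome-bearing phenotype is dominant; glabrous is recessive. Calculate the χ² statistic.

For a monohybrid cross between heterozygotes with complete dominance, the expected phenotypic ratio is 3:1.
Under the 3:1 hypothesis (Σ ratio = 4, N = 169):
  trichome-bearing: 169 × 3/4 = 126.75
  glabrous: 169 × 1/4 = 42.25
χ² = Σ (O − E)² / E
  trichome-bearing: (128 − 126.75)² / 126.75 = 0.0123
  glabrous: (41 − 42.25)² / 42.25 = 0.0370
χ² = 0.0123 + 0.0370 = 0.0493 ≈ 0.049

0.049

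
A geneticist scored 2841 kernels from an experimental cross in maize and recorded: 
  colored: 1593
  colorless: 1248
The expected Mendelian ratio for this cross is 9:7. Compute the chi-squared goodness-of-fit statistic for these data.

0.037

Expected counts for N = 2841 under a 9:7 ratio (total parts = 16):
  colored: 2841 × 9/16 = 1598.0625
  colorless: 2841 × 7/16 = 1242.9375
χ² = Σ (O − E)² / E
  colored: (1593 − 1598.0625)² / 1598.0625 = 0.0160
  colorless: (1248 − 1242.9375)² / 1242.9375 = 0.0206
χ² = 0.0160 + 0.0206 = 0.0366 ≈ 0.037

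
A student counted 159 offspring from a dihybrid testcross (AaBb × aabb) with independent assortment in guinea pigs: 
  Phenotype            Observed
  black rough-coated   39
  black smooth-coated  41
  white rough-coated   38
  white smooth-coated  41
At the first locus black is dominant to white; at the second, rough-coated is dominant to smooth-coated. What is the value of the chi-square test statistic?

A dihybrid testcross with independent assortment gives a 1:1:1:1 ratio.
Total ratio parts = 4. Expected numbers out of 159:
  black rough-coated: 159 × 1/4 = 39.75
  black smooth-coated: 159 × 1/4 = 39.75
  white rough-coated: 159 × 1/4 = 39.75
  white smooth-coated: 159 × 1/4 = 39.75
χ² = Σ (O − E)² / E
  black rough-coated: (39 − 39.75)² / 39.75 = 0.0142
  black smooth-coated: (41 − 39.75)² / 39.75 = 0.0393
  white rough-coated: (38 − 39.75)² / 39.75 = 0.0770
  white smooth-coated: (41 − 39.75)² / 39.75 = 0.0393
χ² = 0.0142 + 0.0393 + 0.0770 + 0.0393 = 0.1698 ≈ 0.170

0.170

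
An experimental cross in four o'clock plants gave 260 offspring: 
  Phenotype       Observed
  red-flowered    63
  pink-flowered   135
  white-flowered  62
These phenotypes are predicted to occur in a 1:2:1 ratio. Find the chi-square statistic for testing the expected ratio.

0.392

The 1:2:1 ratio has 4 parts, so with N = 260 the expected counts are:
  red-flowered: 260 × 1/4 = 65
  pink-flowered: 260 × 2/4 = 130
  white-flowered: 260 × 1/4 = 65
χ² = Σ (O − E)² / E
  red-flowered: (63 − 65)² / 65 = 0.0615
  pink-flowered: (135 − 130)² / 130 = 0.1923
  white-flowered: (62 − 65)² / 65 = 0.1385
χ² = 0.0615 + 0.1923 + 0.1385 = 0.3923 ≈ 0.392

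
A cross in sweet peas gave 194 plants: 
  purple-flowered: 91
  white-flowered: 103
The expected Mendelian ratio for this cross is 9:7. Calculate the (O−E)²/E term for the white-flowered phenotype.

3.871

Under the 9:7 hypothesis (Σ ratio = 16, N = 194):
  purple-flowered: 194 × 9/16 = 109.125
  white-flowered: 194 × 7/16 = 84.875
Contribution of white-flowered: (103 − 84.875)² / 84.875 = 3.8706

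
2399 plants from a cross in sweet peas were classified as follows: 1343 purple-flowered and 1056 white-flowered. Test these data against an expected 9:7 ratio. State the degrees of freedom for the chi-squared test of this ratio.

A goodness-of-fit test with 2 phenotype classes has df = 2 − 1 = 1.

1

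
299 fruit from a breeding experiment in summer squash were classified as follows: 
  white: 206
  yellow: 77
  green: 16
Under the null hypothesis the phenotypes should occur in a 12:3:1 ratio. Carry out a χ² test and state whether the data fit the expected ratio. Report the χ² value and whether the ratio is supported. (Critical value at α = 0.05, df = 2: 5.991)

Expected counts for N = 299 under a 12:3:1 ratio (total parts = 16):
  white: 299 × 12/16 = 224.25
  yellow: 299 × 3/16 = 56.0625
  green: 299 × 1/16 = 18.6875
χ² = Σ (O − E)² / E
  white: (206 − 224.25)² / 224.25 = 1.4852
  yellow: (77 − 56.0625)² / 56.0625 = 7.8195
  green: (16 − 18.6875)² / 18.6875 = 0.3865
χ² = 1.4852 + 7.8195 + 0.3865 = 9.6912 ≈ 9.691
Degrees of freedom = 3 − 1 = 2; critical value at α = 0.05 is 5.991.
Since 9.691 > 5.991, we reject the null hypothesis — the data do not fit the 12:3:1 ratio.

9.691; not consistent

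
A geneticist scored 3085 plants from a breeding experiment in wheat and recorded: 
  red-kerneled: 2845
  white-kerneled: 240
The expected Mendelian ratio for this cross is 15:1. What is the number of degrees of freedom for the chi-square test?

1

A goodness-of-fit test with 2 phenotype classes has df = 2 − 1 = 1.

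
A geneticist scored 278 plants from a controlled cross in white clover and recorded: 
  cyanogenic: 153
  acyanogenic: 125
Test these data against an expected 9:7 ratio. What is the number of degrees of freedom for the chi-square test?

A goodness-of-fit test with 2 phenotype classes has df = 2 − 1 = 1.

1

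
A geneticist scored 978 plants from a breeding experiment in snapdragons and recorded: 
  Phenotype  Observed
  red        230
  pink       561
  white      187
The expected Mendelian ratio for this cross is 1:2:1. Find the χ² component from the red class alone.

The 1:2:1 ratio has 4 parts, so with N = 978 the expected counts are:
  red: 978 × 1/4 = 244.5
  pink: 978 × 2/4 = 489
  white: 978 × 1/4 = 244.5
Contribution of red: (230 − 244.5)² / 244.5 = 0.8599

0.860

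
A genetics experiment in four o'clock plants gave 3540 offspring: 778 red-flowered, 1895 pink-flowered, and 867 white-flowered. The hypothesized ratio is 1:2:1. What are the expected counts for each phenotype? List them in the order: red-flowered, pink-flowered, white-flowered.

885, 1770, 885

Expected counts for N = 3540 under a 1:2:1 ratio (total parts = 4):
  red-flowered: 3540 × 1/4 = 885
  pink-flowered: 3540 × 2/4 = 1770
  white-flowered: 3540 × 1/4 = 885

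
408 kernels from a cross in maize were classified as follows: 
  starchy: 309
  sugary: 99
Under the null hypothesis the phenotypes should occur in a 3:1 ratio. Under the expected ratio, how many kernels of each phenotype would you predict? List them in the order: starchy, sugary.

Total ratio parts = 4. Expected numbers out of 408:
  starchy: 408 × 3/4 = 306
  sugary: 408 × 1/4 = 102

306, 102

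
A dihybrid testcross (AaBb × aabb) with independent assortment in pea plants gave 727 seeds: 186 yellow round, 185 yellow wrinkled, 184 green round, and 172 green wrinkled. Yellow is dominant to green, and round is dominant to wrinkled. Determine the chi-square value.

0.708

A dihybrid testcross with independent assortment gives a 1:1:1:1 ratio.
The 1:1:1:1 ratio has 4 parts, so with N = 727 the expected counts are:
  yellow round: 727 × 1/4 = 181.75
  yellow wrinkled: 727 × 1/4 = 181.75
  green round: 727 × 1/4 = 181.75
  green wrinkled: 727 × 1/4 = 181.75
χ² = Σ (O − E)² / E
  yellow round: (186 − 181.75)² / 181.75 = 0.0994
  yellow wrinkled: (185 − 181.75)² / 181.75 = 0.0581
  green round: (184 − 181.75)² / 181.75 = 0.0279
  green wrinkled: (172 − 181.75)² / 181.75 = 0.5230
χ² = 0.0994 + 0.0581 + 0.0279 + 0.5230 = 0.7084 ≈ 0.708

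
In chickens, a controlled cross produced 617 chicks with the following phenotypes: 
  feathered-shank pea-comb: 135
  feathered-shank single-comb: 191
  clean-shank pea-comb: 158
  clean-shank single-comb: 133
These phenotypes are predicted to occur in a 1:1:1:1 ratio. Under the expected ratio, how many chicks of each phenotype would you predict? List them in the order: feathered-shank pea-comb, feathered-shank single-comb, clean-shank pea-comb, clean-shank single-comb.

154.25, 154.25, 154.25, 154.25

Expected counts for N = 617 under a 1:1:1:1 ratio (total parts = 4):
  feathered-shank pea-comb: 617 × 1/4 = 154.25
  feathered-shank single-comb: 617 × 1/4 = 154.25
  clean-shank pea-comb: 617 × 1/4 = 154.25
  clean-shank single-comb: 617 × 1/4 = 154.25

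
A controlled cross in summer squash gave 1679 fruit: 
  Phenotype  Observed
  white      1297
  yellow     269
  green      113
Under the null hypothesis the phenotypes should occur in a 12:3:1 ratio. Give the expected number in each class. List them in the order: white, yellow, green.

The 12:3:1 ratio has 16 parts, so with N = 1679 the expected counts are:
  white: 1679 × 12/16 = 1259.25
  yellow: 1679 × 3/16 = 314.8125
  green: 1679 × 1/16 = 104.9375

1259.25, 314.8125, 104.9375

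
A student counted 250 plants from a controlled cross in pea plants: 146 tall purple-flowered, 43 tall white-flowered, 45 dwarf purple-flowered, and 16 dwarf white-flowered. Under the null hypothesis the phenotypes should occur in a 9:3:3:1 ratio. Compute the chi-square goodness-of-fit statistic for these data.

0.610

Under the 9:3:3:1 hypothesis (Σ ratio = 16, N = 250):
  tall purple-flowered: 250 × 9/16 = 140.625
  tall white-flowered: 250 × 3/16 = 46.875
  dwarf purple-flowered: 250 × 3/16 = 46.875
  dwarf white-flowered: 250 × 1/16 = 15.625
χ² = Σ (O − E)² / E
  tall purple-flowered: (146 − 140.625)² / 140.625 = 0.2054
  tall white-flowered: (43 − 46.875)² / 46.875 = 0.3203
  dwarf purple-flowered: (45 − 46.875)² / 46.875 = 0.0750
  dwarf white-flowered: (16 − 15.625)² / 15.625 = 0.0090
χ² = 0.2054 + 0.3203 + 0.0750 + 0.0090 = 0.6097 ≈ 0.610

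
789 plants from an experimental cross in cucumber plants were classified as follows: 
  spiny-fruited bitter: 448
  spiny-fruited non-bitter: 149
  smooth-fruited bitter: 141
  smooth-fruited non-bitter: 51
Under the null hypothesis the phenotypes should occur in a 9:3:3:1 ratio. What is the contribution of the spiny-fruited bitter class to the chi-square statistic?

0.040

Expected counts for N = 789 under a 9:3:3:1 ratio (total parts = 16):
  spiny-fruited bitter: 789 × 9/16 = 443.8125
  spiny-fruited non-bitter: 789 × 3/16 = 147.9375
  smooth-fruited bitter: 789 × 3/16 = 147.9375
  smooth-fruited non-bitter: 789 × 1/16 = 49.3125
Contribution of spiny-fruited bitter: (448 − 443.8125)² / 443.8125 = 0.0395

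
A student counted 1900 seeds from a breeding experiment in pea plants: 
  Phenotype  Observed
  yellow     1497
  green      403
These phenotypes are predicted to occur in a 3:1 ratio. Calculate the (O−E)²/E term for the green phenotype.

Under the 3:1 hypothesis (Σ ratio = 4, N = 1900):
  yellow: 1900 × 3/4 = 1425
  green: 1900 × 1/4 = 475
Contribution of green: (403 − 475)² / 475 = 10.9137

10.914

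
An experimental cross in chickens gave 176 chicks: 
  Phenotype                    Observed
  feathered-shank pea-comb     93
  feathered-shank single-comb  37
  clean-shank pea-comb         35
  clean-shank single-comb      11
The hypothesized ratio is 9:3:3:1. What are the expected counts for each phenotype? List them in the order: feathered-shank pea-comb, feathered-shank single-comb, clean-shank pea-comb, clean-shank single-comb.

Total ratio parts = 16. Expected numbers out of 176:
  feathered-shank pea-comb: 176 × 9/16 = 99
  feathered-shank single-comb: 176 × 3/16 = 33
  clean-shank pea-comb: 176 × 3/16 = 33
  clean-shank single-comb: 176 × 1/16 = 11

99, 33, 33, 11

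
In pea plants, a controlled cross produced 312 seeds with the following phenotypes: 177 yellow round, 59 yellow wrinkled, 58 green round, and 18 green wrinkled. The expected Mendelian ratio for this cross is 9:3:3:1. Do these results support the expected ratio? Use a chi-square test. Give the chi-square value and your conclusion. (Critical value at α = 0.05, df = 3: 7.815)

The 9:3:3:1 ratio has 16 parts, so with N = 312 the expected counts are:
  yellow round: 312 × 9/16 = 175.5
  yellow wrinkled: 312 × 3/16 = 58.5
  green round: 312 × 3/16 = 58.5
  green wrinkled: 312 × 1/16 = 19.5
χ² = Σ (O − E)² / E
  yellow round: (177 − 175.5)² / 175.5 = 0.0128
  yellow wrinkled: (59 − 58.5)² / 58.5 = 0.0043
  green round: (58 − 58.5)² / 58.5 = 0.0043
  green wrinkled: (18 − 19.5)² / 19.5 = 0.1154
χ² = 0.0128 + 0.0043 + 0.0043 + 0.1154 = 0.1368 ≈ 0.137
Degrees of freedom = 4 − 1 = 3; critical value at α = 0.05 is 7.815.
Since 0.137 < 7.815, we fail to reject the null hypothesis — the data are consistent with the 9:3:3:1 ratio.

0.137; consistent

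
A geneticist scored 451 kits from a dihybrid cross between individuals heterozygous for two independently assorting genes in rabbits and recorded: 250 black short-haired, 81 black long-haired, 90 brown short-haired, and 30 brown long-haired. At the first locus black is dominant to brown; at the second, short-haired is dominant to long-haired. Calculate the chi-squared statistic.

0.670

A dihybrid F₂ with independent assortment and complete dominance at both loci gives a 9:3:3:1 phenotypic ratio.
The 9:3:3:1 ratio has 16 parts, so with N = 451 the expected counts are:
  black short-haired: 451 × 9/16 = 253.6875
  black long-haired: 451 × 3/16 = 84.5625
  brown short-haired: 451 × 3/16 = 84.5625
  brown long-haired: 451 × 1/16 = 28.1875
χ² = Σ (O − E)² / E
  black short-haired: (250 − 253.6875)² / 253.6875 = 0.0536
  black long-haired: (81 − 84.5625)² / 84.5625 = 0.1501
  brown short-haired: (90 − 84.5625)² / 84.5625 = 0.3496
  brown long-haired: (30 − 28.1875)² / 28.1875 = 0.1165
χ² = 0.0536 + 0.1501 + 0.3496 + 0.1165 = 0.6698 ≈ 0.670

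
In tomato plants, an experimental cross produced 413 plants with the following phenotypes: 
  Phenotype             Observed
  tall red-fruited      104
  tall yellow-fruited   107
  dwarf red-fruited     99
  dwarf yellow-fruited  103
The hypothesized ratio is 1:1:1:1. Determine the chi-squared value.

The 1:1:1:1 ratio has 4 parts, so with N = 413 the expected counts are:
  tall red-fruited: 413 × 1/4 = 103.25
  tall yellow-fruited: 413 × 1/4 = 103.25
  dwarf red-fruited: 413 × 1/4 = 103.25
  dwarf yellow-fruited: 413 × 1/4 = 103.25
χ² = Σ (O − E)² / E
  tall red-fruited: (104 − 103.25)² / 103.25 = 0.0054
  tall yellow-fruited: (107 − 103.25)² / 103.25 = 0.1362
  dwarf red-fruited: (99 − 103.25)² / 103.25 = 0.1749
  dwarf yellow-fruited: (103 − 103.25)² / 103.25 = 0.0006
χ² = 0.0054 + 0.1362 + 0.1749 + 0.0006 = 0.3171 ≈ 0.317

0.317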